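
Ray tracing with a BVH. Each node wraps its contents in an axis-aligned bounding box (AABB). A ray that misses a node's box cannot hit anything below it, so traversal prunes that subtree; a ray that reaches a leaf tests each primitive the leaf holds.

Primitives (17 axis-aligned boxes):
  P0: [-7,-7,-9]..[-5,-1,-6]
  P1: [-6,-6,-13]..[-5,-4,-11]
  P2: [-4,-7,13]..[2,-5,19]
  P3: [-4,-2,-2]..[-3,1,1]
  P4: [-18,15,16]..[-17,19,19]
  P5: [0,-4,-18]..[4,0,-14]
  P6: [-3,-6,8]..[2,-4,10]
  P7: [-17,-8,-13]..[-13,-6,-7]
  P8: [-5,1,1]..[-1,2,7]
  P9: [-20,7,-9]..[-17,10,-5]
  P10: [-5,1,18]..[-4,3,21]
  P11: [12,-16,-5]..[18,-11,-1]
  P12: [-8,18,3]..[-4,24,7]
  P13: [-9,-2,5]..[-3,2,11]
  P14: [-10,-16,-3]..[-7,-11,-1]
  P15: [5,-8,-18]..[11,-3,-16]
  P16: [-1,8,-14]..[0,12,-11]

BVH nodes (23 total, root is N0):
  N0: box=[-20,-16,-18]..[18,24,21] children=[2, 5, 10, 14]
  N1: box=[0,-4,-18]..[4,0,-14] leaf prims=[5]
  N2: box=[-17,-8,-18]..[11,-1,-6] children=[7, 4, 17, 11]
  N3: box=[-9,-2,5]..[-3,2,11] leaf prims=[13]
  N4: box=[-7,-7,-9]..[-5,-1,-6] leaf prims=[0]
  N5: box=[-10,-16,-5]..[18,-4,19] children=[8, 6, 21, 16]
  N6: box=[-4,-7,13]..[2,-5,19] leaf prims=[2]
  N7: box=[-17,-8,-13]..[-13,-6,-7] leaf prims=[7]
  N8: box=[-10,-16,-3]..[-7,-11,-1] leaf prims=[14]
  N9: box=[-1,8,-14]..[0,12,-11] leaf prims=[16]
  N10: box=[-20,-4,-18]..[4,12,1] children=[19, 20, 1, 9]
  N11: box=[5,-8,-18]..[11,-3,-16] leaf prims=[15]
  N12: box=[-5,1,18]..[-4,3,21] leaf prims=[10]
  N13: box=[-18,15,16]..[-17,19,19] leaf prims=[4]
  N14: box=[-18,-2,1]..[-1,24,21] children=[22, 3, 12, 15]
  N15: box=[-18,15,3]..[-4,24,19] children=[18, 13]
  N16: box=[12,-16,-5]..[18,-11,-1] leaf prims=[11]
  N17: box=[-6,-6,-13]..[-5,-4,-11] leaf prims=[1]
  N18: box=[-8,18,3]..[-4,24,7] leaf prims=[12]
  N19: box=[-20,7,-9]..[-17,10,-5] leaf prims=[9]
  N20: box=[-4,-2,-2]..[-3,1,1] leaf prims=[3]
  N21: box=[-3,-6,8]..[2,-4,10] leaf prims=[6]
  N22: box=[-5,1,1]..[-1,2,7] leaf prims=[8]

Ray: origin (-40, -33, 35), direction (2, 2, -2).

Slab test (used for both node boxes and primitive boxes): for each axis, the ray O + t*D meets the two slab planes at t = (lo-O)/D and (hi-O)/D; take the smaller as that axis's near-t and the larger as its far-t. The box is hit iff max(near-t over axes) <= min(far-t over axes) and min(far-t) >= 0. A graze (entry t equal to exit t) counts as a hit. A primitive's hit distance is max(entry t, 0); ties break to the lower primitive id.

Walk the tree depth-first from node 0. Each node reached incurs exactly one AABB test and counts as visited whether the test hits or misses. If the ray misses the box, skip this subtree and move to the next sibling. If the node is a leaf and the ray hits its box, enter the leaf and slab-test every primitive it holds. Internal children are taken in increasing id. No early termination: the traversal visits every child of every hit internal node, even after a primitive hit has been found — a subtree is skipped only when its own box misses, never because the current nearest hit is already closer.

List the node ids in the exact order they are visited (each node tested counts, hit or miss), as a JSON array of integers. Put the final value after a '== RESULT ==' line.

Trace the traversal:
N0 x:[10,29] y:[17/2,57/2] z:[7,53/2] -> hit [10,53/2], descend [2, 5, 10, 14]
  N2 x:[23/2,51/2] y:[25/2,16] z:[41/2,53/2] -> miss, prune
  N5 x:[15,29] y:[17/2,29/2] z:[8,20] -> miss, prune
  N10 x:[10,22] y:[29/2,45/2] z:[17,53/2] -> hit [17,22], descend [1, 9, 19, 20]
    N1 x:[20,22] y:[29/2,33/2] z:[49/2,53/2] -> miss, prune
    N9 x:[39/2,20] y:[41/2,45/2] z:[23,49/2] -> miss, prune
    N19 x:[10,23/2] y:[20,43/2] z:[20,22] -> miss, prune
    N20 x:[18,37/2] y:[31/2,17] z:[17,37/2] -> miss, prune
  N14 x:[11,39/2] y:[31/2,57/2] z:[7,17] -> hit [31/2,17], descend [3, 12, 15, 22]
    N3 x:[31/2,37/2] y:[31/2,35/2] z:[12,15] -> miss, prune
    N12 x:[35/2,18] y:[17,18] z:[7,17/2] -> miss, prune
    N15 x:[11,18] y:[24,57/2] z:[8,16] -> miss, prune
    N22 x:[35/2,39/2] y:[17,35/2] z:[14,17] -> miss, prune

Summary -> nodes [0, 2, 5, 10, 1, 9, 19, 20, 14, 3, 12, 15, 22]; box-tests=13; leaf-entries=0; first=miss

== RESULT ==
[0, 2, 5, 10, 1, 9, 19, 20, 14, 3, 12, 15, 22]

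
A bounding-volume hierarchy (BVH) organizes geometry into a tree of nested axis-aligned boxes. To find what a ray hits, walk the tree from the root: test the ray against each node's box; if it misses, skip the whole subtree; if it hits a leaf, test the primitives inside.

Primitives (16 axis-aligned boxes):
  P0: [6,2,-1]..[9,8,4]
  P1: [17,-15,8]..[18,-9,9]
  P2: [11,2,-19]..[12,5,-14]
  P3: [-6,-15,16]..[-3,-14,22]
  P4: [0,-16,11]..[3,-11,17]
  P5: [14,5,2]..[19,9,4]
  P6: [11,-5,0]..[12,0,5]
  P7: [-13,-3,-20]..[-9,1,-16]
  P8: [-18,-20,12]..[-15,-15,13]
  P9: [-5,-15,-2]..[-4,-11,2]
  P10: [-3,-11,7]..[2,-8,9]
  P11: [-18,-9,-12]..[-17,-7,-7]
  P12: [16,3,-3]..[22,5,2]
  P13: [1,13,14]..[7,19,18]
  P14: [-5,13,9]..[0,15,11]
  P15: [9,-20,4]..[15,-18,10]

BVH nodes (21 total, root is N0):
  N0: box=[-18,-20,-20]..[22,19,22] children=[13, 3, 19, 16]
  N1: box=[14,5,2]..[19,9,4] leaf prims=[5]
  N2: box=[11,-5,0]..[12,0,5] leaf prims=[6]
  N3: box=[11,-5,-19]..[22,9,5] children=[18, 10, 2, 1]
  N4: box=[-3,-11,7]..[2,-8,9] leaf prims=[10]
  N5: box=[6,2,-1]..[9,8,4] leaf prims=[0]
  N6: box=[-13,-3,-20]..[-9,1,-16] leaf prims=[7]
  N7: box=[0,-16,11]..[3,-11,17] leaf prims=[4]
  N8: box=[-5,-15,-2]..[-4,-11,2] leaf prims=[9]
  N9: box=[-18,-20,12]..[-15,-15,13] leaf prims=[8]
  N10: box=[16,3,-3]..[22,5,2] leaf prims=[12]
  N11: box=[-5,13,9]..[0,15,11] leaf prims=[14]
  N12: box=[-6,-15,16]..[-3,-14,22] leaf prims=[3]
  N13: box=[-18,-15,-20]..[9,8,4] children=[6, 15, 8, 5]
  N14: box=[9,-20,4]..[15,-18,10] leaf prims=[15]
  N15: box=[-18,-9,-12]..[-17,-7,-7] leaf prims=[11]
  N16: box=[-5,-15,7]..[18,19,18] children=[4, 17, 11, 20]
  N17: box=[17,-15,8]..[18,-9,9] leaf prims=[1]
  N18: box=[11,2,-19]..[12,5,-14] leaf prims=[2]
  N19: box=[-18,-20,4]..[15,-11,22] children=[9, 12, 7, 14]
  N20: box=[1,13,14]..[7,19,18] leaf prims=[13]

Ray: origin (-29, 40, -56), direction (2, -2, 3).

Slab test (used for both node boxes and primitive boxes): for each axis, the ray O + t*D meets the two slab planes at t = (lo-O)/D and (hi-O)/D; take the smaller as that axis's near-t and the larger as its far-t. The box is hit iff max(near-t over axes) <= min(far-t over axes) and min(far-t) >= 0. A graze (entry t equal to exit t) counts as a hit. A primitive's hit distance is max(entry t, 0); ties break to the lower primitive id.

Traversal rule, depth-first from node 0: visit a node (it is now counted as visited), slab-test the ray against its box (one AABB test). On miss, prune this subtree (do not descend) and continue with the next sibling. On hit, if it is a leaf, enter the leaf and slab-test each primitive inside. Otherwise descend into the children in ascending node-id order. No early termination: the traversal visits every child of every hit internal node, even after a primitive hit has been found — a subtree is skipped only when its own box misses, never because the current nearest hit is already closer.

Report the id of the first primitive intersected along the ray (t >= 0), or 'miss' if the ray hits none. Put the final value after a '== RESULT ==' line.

Trace the traversal:
N0 x:[11/2,51/2] y:[21/2,30] z:[12,26] -> hit [12,51/2], descend [3, 13, 16, 19]
  N3 x:[20,51/2] y:[31/2,45/2] z:[37/3,61/3] -> hit [20,61/3], descend [1, 2, 10, 18]
    N1 x:[43/2,24] y:[31/2,35/2] z:[58/3,20] -> miss, prune
    N2 x:[20,41/2] y:[20,45/2] z:[56/3,61/3] -> hit [20,61/3] leaf, test {P6@t=20}
    N10 x:[45/2,51/2] y:[35/2,37/2] z:[53/3,58/3] -> miss, prune
    N18 x:[20,41/2] y:[35/2,19] z:[37/3,14] -> miss, prune
  N13 x:[11/2,19] y:[16,55/2] z:[12,20] -> hit [16,19], descend [5, 6, 8, 15]
    N5 x:[35/2,19] y:[16,19] z:[55/3,20] -> hit [55/3,19] leaf, test {P0@t=55/3}
    N6 x:[8,10] y:[39/2,43/2] z:[12,40/3] -> miss, prune
    N8 x:[12,25/2] y:[51/2,55/2] z:[18,58/3] -> miss, prune
    N15 x:[11/2,6] y:[47/2,49/2] z:[44/3,49/3] -> miss, prune
  N16 x:[12,47/2] y:[21/2,55/2] z:[21,74/3] -> hit [21,47/2], descend [4, 11, 17, 20]
    N4 x:[13,31/2] y:[24,51/2] z:[21,65/3] -> miss, prune
    N11 x:[12,29/2] y:[25/2,27/2] z:[65/3,67/3] -> miss, prune
    N17 x:[23,47/2] y:[49/2,55/2] z:[64/3,65/3] -> miss, prune
    N20 x:[15,18] y:[21/2,27/2] z:[70/3,74/3] -> miss, prune
  N19 x:[11/2,22] y:[51/2,30] z:[20,26] -> miss, prune

Summary -> nodes [0, 3, 1, 2, 10, 18, 13, 5, 6, 8, 15, 16, 4, 11, 17, 20, 19]; box-tests=17; leaf-entries=2; first=P0

== RESULT ==
0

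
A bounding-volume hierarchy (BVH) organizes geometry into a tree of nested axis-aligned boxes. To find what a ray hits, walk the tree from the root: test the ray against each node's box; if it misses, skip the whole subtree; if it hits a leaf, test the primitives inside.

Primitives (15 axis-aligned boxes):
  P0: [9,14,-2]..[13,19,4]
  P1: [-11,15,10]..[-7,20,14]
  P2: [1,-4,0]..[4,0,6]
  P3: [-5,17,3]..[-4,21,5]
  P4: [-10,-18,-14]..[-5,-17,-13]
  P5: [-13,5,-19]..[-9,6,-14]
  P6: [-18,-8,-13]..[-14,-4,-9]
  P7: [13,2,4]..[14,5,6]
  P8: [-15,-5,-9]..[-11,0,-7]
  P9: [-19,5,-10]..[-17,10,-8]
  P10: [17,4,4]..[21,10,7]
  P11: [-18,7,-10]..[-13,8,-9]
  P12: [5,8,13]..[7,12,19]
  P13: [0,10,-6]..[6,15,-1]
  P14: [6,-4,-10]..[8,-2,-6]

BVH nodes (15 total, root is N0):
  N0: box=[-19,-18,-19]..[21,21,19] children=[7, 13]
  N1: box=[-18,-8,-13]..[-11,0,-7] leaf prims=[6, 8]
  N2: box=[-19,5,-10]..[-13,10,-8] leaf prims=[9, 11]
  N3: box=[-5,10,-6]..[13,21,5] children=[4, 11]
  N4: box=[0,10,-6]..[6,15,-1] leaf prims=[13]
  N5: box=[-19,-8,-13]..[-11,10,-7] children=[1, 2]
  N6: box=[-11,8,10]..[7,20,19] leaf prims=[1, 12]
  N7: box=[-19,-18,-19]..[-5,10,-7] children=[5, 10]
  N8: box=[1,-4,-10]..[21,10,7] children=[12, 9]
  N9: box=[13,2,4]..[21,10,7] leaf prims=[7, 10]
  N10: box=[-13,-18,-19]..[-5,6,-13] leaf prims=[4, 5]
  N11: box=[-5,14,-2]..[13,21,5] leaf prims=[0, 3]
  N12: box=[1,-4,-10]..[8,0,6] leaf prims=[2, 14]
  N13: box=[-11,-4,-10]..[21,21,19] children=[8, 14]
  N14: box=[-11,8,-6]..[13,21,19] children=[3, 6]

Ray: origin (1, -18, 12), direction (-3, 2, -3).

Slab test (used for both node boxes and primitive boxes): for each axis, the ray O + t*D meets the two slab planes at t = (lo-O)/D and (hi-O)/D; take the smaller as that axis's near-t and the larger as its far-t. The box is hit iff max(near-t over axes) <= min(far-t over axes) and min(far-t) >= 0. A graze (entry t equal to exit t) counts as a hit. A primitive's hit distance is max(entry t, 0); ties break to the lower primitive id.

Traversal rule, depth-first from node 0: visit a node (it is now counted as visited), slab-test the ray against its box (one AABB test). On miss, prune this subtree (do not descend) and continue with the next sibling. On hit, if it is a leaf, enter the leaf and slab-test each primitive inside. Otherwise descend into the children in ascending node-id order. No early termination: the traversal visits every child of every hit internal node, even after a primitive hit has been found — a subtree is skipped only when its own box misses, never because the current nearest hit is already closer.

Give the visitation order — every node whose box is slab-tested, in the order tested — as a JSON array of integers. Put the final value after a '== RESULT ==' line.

Traverse from the root:
N0 x:[-20/3,20/3] y:[0,39/2] z:[-7/3,31/3] -> hit [0,20/3], descend [7, 13]
  N7 x:[2,20/3] y:[0,14] z:[19/3,31/3] -> hit [19/3,20/3], descend [5, 10]
    N5 x:[4,20/3] y:[5,14] z:[19/3,25/3] -> hit [19/3,20/3], descend [1, 2]
      N1 x:[4,19/3] y:[5,9] z:[19/3,25/3] -> hit [19/3,19/3] leaf, test {P6(miss), P8(miss)}
      N2 x:[14/3,20/3] y:[23/2,14] z:[20/3,22/3] -> miss, prune
    N10 x:[2,14/3] y:[0,12] z:[25/3,31/3] -> miss, prune
  N13 x:[-20/3,4] y:[7,39/2] z:[-7/3,22/3] -> miss, prune

order=[0, 7, 5, 1, 2, 10, 13]  |boxes|=7  |leaves|=1  hit=miss

== RESULT ==
[0, 7, 5, 1, 2, 10, 13]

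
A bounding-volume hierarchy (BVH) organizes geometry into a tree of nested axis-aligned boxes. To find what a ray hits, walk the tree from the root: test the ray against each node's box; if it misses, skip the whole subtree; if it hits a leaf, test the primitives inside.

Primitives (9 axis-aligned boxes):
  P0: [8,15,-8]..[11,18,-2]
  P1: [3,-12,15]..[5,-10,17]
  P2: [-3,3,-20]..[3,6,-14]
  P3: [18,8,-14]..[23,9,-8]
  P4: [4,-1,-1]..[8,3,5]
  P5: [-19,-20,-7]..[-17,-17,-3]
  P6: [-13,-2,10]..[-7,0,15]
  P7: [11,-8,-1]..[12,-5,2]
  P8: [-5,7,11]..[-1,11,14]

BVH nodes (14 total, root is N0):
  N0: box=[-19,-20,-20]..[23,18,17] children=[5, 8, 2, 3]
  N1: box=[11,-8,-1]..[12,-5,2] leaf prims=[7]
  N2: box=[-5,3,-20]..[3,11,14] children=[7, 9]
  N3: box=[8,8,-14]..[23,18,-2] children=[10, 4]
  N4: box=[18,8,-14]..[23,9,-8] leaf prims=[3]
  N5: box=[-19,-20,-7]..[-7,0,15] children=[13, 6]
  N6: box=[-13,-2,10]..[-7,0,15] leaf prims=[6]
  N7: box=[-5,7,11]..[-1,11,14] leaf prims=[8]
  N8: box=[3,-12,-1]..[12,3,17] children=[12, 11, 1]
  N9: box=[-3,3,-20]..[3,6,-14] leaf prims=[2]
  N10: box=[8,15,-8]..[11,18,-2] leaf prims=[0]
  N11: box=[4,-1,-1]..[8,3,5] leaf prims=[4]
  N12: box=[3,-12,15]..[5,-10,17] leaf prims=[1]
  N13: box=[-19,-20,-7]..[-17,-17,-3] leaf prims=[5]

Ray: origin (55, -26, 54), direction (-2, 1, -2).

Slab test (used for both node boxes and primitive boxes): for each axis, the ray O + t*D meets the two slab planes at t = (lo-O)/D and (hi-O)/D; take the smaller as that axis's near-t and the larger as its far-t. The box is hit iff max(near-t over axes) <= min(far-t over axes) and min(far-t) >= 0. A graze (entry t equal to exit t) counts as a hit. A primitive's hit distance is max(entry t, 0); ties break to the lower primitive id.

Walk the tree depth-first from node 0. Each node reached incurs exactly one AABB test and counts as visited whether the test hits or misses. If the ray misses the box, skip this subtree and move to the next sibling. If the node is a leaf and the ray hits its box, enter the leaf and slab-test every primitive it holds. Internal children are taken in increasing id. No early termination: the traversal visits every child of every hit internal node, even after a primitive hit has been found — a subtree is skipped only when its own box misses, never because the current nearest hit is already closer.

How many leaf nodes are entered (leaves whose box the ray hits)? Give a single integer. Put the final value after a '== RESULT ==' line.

Walk:
N0 x:[16,37] y:[6,44] z:[37/2,37] -> hit [37/2,37], descend [2, 3, 5, 8]
  N2 x:[26,30] y:[29,37] z:[20,37] -> hit [29,30], descend [7, 9]
    N7 x:[28,30] y:[33,37] z:[20,43/2] -> miss, prune
    N9 x:[26,29] y:[29,32] z:[34,37] -> miss, prune
  N3 x:[16,47/2] y:[34,44] z:[28,34] -> miss, prune
  N5 x:[31,37] y:[6,26] z:[39/2,61/2] -> miss, prune
  N8 x:[43/2,26] y:[14,29] z:[37/2,55/2] -> hit [43/2,26], descend [1, 11, 12]
    N1 x:[43/2,22] y:[18,21] z:[26,55/2] -> miss, prune
    N11 x:[47/2,51/2] y:[25,29] z:[49/2,55/2] -> hit [25,51/2] leaf, test {P4@t=25}
    N12 x:[25,26] y:[14,16] z:[37/2,39/2] -> miss, prune

10 AABB tests over nodes [0, 2, 7, 9, 3, 5, 8, 1, 11, 12]; 1 leaf entered; closest P4.

== RESULT ==
1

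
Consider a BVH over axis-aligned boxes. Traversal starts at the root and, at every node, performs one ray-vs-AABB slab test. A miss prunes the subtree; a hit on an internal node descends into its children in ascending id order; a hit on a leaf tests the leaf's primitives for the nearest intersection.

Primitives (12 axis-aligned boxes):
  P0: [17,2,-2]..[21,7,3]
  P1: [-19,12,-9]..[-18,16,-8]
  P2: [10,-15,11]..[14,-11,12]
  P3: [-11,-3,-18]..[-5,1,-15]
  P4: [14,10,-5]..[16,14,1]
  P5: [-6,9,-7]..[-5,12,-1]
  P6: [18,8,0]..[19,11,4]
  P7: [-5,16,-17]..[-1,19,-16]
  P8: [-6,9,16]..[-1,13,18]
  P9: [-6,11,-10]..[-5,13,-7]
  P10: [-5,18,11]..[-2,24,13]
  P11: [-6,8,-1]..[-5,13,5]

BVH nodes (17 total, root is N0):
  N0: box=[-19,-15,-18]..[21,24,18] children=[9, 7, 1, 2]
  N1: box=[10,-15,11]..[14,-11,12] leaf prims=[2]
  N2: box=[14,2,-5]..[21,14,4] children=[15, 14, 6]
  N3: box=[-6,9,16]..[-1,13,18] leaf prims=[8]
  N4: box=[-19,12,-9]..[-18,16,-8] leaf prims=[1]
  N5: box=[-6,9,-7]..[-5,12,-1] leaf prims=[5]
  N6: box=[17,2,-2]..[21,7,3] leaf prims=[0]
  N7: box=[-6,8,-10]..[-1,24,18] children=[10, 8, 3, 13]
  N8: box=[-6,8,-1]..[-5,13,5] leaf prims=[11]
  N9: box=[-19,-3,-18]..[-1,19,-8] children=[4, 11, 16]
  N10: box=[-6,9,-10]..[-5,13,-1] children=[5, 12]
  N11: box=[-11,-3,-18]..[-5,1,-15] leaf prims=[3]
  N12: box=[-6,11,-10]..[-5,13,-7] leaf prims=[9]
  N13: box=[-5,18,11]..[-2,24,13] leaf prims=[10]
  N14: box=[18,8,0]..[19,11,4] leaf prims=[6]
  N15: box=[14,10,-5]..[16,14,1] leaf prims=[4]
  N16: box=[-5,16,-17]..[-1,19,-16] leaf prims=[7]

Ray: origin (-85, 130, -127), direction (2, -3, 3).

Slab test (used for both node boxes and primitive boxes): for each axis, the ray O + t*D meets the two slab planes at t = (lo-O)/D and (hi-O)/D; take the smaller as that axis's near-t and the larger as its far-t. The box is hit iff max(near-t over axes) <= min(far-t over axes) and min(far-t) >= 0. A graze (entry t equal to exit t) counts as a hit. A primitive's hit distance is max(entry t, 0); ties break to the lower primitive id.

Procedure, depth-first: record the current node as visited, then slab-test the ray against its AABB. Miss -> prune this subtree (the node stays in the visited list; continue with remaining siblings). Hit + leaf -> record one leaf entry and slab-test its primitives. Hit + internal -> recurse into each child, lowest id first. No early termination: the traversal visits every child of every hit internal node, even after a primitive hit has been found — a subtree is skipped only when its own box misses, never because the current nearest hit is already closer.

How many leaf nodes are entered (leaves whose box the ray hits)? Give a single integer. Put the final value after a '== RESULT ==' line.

Walk:
N0 x:[33,53] y:[106/3,145/3] z:[109/3,145/3] -> hit [109/3,145/3], descend [1, 2, 7, 9]
  N1 x:[95/2,99/2] y:[47,145/3] z:[46,139/3] -> miss, prune
  N2 x:[99/2,53] y:[116/3,128/3] z:[122/3,131/3] -> miss, prune
  N7 x:[79/2,42] y:[106/3,122/3] z:[39,145/3] -> hit [79/2,122/3], descend [3, 8, 10, 13]
    N3 x:[79/2,42] y:[39,121/3] z:[143/3,145/3] -> miss, prune
    N8 x:[79/2,40] y:[39,122/3] z:[42,44] -> miss, prune
    N10 x:[79/2,40] y:[39,121/3] z:[39,42] -> hit [79/2,40], descend [5, 12]
      N5 x:[79/2,40] y:[118/3,121/3] z:[40,42] -> hit [40,40] leaf, test {P5@t=40}
      N12 x:[79/2,40] y:[39,119/3] z:[39,40] -> hit [79/2,119/3] leaf, test {P9@t=79/2}
    N13 x:[40,83/2] y:[106/3,112/3] z:[46,140/3] -> miss, prune
  N9 x:[33,42] y:[37,133/3] z:[109/3,119/3] -> hit [37,119/3], descend [4, 11, 16]
    N4 x:[33,67/2] y:[38,118/3] z:[118/3,119/3] -> miss, prune
    N11 x:[37,40] y:[43,133/3] z:[109/3,112/3] -> miss, prune
    N16 x:[40,42] y:[37,38] z:[110/3,37] -> miss, prune

order=[0, 1, 2, 7, 3, 8, 10, 5, 12, 13, 9, 4, 11, 16]  |boxes|=14  |leaves|=2  hit=P9

== RESULT ==
2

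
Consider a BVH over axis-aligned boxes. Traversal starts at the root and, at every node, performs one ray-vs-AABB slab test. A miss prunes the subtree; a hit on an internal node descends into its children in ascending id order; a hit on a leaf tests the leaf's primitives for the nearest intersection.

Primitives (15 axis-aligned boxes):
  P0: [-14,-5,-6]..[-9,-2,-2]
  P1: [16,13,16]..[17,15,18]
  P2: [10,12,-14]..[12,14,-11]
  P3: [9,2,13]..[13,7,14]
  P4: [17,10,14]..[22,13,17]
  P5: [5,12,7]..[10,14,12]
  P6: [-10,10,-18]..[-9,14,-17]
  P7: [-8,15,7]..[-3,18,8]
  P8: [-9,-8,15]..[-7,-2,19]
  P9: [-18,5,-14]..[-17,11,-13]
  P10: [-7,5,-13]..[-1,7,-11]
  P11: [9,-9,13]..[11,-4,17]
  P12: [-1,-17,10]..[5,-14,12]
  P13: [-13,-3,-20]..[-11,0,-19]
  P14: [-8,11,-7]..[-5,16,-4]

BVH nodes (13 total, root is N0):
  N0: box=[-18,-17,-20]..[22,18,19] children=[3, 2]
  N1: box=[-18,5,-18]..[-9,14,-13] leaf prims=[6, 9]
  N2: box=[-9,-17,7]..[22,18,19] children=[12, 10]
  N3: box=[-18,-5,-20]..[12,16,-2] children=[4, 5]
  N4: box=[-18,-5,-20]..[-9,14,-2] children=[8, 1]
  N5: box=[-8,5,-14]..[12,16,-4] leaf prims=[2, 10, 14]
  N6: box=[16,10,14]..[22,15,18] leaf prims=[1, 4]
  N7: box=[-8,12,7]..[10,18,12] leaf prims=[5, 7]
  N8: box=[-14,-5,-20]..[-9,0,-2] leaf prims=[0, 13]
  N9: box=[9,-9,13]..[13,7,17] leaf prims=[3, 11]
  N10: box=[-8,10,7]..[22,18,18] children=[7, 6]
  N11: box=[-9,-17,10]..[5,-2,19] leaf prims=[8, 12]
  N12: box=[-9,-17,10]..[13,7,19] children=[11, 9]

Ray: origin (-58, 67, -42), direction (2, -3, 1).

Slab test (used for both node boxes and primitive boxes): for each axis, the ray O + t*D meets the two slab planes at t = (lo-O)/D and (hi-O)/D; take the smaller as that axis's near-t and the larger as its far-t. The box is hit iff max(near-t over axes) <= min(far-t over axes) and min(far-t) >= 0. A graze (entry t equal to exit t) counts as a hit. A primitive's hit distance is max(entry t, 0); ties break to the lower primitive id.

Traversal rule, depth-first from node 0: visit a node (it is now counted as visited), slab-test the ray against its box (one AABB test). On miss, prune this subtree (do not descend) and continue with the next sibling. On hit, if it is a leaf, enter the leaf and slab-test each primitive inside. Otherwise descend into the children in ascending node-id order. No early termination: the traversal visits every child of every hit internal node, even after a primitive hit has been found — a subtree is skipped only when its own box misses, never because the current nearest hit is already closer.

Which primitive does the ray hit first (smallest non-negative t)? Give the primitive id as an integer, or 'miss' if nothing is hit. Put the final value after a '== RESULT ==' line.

Traverse from the root:
N0 x:[20,40] y:[49/3,28] z:[22,61] -> hit [22,28], descend [2, 3]
  N2 x:[49/2,40] y:[49/3,28] z:[49,61] -> miss, prune
  N3 x:[20,35] y:[17,24] z:[22,40] -> hit [22,24], descend [4, 5]
    N4 x:[20,49/2] y:[53/3,24] z:[22,40] -> hit [22,24], descend [1, 8]
      N1 x:[20,49/2] y:[53/3,62/3] z:[24,29] -> miss, prune
      N8 x:[22,49/2] y:[67/3,24] z:[22,40] -> hit [67/3,24] leaf, test {P0(miss), P13@t=45/2}
    N5 x:[25,35] y:[17,62/3] z:[28,38] -> miss, prune

Visited [0, 2, 3, 4, 1, 8, 5]. Tests: 7 box, 1 leaf. Nearest: P13.

== RESULT ==
13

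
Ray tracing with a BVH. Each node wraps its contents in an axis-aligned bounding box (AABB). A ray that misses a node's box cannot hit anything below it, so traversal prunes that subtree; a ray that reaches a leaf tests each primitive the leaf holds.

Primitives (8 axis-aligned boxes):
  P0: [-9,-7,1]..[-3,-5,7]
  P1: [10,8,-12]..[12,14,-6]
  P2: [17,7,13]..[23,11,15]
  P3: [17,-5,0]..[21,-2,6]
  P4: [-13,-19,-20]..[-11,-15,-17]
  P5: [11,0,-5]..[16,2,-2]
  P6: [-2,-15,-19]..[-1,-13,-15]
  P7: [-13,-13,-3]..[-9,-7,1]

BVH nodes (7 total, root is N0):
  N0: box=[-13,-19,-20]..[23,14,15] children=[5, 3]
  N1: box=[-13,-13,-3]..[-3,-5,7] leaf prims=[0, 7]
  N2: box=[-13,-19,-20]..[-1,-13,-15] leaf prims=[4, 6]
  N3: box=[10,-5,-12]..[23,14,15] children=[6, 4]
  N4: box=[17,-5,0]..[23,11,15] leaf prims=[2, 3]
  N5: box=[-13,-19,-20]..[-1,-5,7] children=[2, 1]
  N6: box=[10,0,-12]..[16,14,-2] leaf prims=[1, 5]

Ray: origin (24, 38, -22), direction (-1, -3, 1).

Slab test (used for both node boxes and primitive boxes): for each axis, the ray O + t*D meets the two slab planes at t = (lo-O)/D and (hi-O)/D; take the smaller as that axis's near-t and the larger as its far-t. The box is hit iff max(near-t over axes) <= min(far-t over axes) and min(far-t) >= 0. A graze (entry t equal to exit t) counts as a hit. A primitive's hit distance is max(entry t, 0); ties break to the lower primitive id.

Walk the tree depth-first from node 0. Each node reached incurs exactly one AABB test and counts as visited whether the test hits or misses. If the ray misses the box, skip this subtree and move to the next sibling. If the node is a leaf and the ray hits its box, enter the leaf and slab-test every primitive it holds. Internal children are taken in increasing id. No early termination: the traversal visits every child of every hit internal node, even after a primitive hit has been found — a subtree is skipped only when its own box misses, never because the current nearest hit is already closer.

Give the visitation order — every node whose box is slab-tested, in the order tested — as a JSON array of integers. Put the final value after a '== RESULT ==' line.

Traverse from the root:
N0 x:[1,37] y:[8,19] z:[2,37] -> hit [8,19], descend [3, 5]
  N3 x:[1,14] y:[8,43/3] z:[10,37] -> hit [10,14], descend [4, 6]
    N4 x:[1,7] y:[9,43/3] z:[22,37] -> miss, prune
    N6 x:[8,14] y:[8,38/3] z:[10,20] -> hit [10,38/3] leaf, test {P1(miss), P5(miss)}
  N5 x:[25,37] y:[43/3,19] z:[2,29] -> miss, prune

Summary -> nodes [0, 3, 4, 6, 5]; box-tests=5; leaf-entries=1; first=miss

== RESULT ==
[0, 3, 4, 6, 5]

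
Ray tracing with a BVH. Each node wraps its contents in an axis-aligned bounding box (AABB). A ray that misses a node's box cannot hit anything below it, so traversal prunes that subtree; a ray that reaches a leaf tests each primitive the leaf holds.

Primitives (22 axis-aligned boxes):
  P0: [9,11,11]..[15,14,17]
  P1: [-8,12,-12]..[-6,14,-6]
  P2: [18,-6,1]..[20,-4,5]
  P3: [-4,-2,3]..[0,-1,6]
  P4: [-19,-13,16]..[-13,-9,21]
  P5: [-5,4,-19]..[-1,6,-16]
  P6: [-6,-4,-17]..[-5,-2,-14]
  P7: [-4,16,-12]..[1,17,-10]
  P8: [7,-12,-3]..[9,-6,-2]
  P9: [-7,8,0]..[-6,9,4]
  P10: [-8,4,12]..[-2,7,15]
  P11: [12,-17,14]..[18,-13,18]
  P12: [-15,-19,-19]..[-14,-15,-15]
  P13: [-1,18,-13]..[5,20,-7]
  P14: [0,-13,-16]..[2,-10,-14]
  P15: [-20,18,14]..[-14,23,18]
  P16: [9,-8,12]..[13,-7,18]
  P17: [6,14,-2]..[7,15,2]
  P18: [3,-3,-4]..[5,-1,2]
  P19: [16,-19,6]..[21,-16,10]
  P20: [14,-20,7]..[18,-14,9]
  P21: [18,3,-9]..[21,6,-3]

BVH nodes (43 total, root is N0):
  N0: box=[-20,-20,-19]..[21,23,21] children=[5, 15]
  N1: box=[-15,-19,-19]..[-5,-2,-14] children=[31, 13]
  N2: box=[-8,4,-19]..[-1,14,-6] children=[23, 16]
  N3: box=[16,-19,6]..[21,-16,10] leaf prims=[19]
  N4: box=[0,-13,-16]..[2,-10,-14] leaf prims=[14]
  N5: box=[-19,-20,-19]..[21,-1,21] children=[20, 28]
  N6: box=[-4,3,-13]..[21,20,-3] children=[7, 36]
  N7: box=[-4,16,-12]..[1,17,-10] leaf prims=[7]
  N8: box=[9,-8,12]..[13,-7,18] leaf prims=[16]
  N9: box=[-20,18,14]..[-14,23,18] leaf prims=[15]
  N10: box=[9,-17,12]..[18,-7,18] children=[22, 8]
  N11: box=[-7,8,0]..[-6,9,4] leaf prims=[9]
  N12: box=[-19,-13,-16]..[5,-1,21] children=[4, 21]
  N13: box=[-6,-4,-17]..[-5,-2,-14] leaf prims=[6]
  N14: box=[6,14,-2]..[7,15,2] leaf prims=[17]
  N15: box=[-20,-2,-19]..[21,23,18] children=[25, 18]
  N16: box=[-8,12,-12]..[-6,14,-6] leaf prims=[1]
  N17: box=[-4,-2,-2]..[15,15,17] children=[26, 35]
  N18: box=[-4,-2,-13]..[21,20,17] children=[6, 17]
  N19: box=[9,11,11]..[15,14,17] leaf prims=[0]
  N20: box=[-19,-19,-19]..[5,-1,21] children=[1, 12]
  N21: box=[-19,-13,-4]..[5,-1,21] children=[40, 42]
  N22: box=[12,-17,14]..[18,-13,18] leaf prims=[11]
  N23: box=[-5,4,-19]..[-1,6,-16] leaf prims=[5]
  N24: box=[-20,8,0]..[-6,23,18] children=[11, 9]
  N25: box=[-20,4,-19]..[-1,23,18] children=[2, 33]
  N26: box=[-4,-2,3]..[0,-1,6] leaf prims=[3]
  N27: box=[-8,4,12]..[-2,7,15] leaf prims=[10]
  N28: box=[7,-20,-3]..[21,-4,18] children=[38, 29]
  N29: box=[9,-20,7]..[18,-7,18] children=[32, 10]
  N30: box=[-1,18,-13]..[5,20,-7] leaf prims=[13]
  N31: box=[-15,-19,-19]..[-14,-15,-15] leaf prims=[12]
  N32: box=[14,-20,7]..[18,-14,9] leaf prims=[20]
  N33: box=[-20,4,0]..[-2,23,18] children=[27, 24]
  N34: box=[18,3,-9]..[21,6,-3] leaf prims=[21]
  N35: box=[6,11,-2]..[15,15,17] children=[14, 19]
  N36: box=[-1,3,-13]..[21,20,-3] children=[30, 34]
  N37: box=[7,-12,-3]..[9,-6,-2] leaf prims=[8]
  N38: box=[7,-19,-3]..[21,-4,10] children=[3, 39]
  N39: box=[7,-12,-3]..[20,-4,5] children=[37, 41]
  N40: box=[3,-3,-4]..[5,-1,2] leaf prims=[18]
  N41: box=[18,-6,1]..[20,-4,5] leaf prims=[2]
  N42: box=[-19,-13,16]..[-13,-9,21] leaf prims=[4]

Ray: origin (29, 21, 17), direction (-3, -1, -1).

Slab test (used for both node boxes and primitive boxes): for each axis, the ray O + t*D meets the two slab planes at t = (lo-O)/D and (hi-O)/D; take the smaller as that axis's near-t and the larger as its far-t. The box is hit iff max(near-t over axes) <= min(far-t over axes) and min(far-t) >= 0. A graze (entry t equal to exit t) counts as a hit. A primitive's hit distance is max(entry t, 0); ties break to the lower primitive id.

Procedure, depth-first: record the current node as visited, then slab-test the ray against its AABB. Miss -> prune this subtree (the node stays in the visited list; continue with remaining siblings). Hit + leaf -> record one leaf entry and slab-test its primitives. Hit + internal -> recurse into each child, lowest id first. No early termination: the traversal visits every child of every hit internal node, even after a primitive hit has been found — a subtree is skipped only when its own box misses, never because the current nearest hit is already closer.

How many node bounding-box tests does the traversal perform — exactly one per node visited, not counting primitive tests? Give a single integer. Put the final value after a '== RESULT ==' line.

Trace the traversal:
N0 x:[8/3,49/3] y:[-2,41] z:[-4,36] -> hit [8/3,49/3], descend [5, 15]
  N5 x:[8/3,16] y:[22,41] z:[-4,36] -> miss, prune
  N15 x:[8/3,49/3] y:[-2,23] z:[-1,36] -> hit [8/3,49/3], descend [18, 25]
    N18 x:[8/3,11] y:[1,23] z:[0,30] -> hit [8/3,11], descend [6, 17]
      N6 x:[8/3,11] y:[1,18] z:[20,30] -> miss, prune
      N17 x:[14/3,11] y:[6,23] z:[0,19] -> hit [6,11], descend [26, 35]
        N26 x:[29/3,11] y:[22,23] z:[11,14] -> miss, prune
        N35 x:[14/3,23/3] y:[6,10] z:[0,19] -> hit [6,23/3], descend [14, 19]
          N14 x:[22/3,23/3] y:[6,7] z:[15,19] -> miss, prune
          N19 x:[14/3,20/3] y:[7,10] z:[0,6] -> miss, prune
    N25 x:[10,49/3] y:[-2,17] z:[-1,36] -> hit [10,49/3], descend [2, 33]
      N2 x:[10,37/3] y:[7,17] z:[23,36] -> miss, prune
      N33 x:[31/3,49/3] y:[-2,17] z:[-1,17] -> hit [31/3,49/3], descend [24, 27]
        N24 x:[35/3,49/3] y:[-2,13] z:[-1,17] -> hit [35/3,13], descend [9, 11]
          N9 x:[43/3,49/3] y:[-2,3] z:[-1,3] -> miss, prune
          N11 x:[35/3,12] y:[12,13] z:[13,17] -> miss, prune
        N27 x:[31/3,37/3] y:[14,17] z:[2,5] -> miss, prune

order=[0, 5, 15, 18, 6, 17, 26, 35, 14, 19, 25, 2, 33, 24, 9, 11, 27]  |boxes|=17  |leaves|=0  hit=miss

== RESULT ==
17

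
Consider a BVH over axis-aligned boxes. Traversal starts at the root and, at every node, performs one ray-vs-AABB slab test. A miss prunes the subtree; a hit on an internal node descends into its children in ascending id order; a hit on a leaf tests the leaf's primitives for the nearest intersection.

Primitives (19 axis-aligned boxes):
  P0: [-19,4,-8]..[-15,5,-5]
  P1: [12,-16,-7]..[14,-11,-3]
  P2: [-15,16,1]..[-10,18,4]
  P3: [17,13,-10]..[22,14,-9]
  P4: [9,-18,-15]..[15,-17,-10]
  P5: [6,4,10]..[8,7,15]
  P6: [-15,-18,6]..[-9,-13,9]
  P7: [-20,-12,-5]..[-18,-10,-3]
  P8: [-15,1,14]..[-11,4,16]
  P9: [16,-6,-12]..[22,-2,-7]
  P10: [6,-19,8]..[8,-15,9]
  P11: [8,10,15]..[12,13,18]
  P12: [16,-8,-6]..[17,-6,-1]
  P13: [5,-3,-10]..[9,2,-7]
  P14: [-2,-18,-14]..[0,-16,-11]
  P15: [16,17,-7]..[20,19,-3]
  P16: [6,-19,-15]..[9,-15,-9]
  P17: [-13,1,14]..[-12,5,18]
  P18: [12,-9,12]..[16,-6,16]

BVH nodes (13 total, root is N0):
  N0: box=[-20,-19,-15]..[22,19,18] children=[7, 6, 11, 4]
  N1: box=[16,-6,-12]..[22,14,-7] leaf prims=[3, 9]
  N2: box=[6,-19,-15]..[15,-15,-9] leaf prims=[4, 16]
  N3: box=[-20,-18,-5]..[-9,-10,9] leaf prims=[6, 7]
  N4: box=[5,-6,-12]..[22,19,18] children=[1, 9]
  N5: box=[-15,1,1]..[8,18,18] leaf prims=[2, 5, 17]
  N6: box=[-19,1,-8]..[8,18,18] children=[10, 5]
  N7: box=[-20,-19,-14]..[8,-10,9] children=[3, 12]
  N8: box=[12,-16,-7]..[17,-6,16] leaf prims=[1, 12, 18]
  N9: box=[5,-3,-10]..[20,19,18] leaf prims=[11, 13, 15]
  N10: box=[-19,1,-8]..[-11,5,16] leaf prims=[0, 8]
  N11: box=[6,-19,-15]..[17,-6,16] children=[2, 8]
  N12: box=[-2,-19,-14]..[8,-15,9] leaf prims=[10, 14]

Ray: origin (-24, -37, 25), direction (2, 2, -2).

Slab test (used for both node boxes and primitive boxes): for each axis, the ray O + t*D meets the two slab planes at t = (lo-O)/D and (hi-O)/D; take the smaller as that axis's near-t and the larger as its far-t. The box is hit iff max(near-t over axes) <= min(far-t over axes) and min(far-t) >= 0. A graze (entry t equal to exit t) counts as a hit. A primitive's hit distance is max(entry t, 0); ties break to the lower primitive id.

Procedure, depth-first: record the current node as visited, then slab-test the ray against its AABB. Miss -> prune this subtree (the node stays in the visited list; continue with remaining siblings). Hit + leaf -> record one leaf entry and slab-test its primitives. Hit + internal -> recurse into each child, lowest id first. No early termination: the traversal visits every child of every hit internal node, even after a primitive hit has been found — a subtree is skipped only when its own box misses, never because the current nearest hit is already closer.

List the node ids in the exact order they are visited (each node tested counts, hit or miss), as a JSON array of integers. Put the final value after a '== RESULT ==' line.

Walk:
N0 x:[2,23] y:[9,28] z:[7/2,20] -> hit [9,20], descend [4, 6, 7, 11]
  N4 x:[29/2,23] y:[31/2,28] z:[7/2,37/2] -> hit [31/2,37/2], descend [1, 9]
    N1 x:[20,23] y:[31/2,51/2] z:[16,37/2] -> miss, prune
    N9 x:[29/2,22] y:[17,28] z:[7/2,35/2] -> hit [17,35/2] leaf, test {P11(miss), P13(miss), P15(miss)}
  N6 x:[5/2,16] y:[19,55/2] z:[7/2,33/2] -> miss, prune
  N7 x:[2,16] y:[9,27/2] z:[8,39/2] -> hit [9,27/2], descend [3, 12]
    N3 x:[2,15/2] y:[19/2,27/2] z:[8,15] -> miss, prune
    N12 x:[11,16] y:[9,11] z:[8,39/2] -> hit [11,11] leaf, test {P10(miss), P14(miss)}
  N11 x:[15,41/2] y:[9,31/2] z:[9/2,20] -> hit [15,31/2], descend [2, 8]
    N2 x:[15,39/2] y:[9,11] z:[17,20] -> miss, prune
    N8 x:[18,41/2] y:[21/2,31/2] z:[9/2,16] -> miss, prune

Summary -> nodes [0, 4, 1, 9, 6, 7, 3, 12, 11, 2, 8]; box-tests=11; leaf-entries=2; first=miss

== RESULT ==
[0, 4, 1, 9, 6, 7, 3, 12, 11, 2, 8]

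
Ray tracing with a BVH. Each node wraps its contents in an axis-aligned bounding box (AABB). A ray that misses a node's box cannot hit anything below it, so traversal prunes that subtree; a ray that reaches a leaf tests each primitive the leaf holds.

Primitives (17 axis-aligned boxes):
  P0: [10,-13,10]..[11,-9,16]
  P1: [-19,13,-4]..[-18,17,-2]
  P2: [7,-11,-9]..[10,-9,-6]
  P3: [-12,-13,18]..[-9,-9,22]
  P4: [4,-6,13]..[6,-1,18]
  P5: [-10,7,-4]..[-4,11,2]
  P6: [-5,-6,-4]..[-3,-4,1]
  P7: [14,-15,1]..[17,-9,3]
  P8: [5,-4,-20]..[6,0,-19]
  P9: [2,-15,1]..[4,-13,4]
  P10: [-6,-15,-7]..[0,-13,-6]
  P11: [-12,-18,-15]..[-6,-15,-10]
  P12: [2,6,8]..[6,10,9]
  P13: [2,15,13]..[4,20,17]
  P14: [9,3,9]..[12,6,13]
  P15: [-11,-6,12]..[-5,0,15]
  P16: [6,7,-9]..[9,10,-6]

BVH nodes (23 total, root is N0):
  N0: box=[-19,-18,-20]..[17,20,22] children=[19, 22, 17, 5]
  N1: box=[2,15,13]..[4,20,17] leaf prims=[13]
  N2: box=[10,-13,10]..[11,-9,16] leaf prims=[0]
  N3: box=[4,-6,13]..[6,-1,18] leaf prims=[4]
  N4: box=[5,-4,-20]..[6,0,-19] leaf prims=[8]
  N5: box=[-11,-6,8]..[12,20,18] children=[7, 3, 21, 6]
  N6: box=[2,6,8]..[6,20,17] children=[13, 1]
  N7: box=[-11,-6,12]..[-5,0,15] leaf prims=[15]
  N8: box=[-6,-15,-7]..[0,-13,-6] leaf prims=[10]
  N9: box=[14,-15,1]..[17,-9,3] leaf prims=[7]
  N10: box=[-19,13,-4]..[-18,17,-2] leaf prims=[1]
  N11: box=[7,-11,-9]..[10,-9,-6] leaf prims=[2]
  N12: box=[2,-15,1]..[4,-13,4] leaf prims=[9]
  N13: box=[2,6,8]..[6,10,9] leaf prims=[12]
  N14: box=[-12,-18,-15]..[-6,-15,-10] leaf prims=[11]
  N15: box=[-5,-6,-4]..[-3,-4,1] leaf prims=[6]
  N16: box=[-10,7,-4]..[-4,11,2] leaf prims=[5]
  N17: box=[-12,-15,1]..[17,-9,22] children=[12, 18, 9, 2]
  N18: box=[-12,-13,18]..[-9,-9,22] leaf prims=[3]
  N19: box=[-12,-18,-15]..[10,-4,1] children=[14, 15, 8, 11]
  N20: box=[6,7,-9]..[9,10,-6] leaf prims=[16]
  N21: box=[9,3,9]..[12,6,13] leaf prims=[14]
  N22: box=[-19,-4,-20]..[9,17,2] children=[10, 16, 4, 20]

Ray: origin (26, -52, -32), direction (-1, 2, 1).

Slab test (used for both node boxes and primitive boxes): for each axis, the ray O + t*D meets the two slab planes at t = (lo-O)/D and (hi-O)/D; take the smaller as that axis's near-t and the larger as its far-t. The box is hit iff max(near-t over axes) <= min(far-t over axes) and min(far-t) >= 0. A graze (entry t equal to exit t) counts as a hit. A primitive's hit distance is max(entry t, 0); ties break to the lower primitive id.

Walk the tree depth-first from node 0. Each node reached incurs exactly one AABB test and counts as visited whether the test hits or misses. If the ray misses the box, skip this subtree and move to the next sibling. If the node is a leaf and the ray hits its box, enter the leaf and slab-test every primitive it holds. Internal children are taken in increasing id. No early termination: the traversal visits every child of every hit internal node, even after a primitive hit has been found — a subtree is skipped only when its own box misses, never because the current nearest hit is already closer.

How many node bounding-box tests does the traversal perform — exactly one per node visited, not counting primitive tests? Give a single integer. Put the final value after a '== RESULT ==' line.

Trace the traversal:
N0 x:[9,45] y:[17,36] z:[12,54] -> hit [17,36], descend [5, 17, 19, 22]
  N5 x:[14,37] y:[23,36] z:[40,50] -> miss, prune
  N17 x:[9,38] y:[37/2,43/2] z:[33,54] -> miss, prune
  N19 x:[16,38] y:[17,24] z:[17,33] -> hit [17,24], descend [8, 11, 14, 15]
    N8 x:[26,32] y:[37/2,39/2] z:[25,26] -> miss, prune
    N11 x:[16,19] y:[41/2,43/2] z:[23,26] -> miss, prune
    N14 x:[32,38] y:[17,37/2] z:[17,22] -> miss, prune
    N15 x:[29,31] y:[23,24] z:[28,33] -> miss, prune
  N22 x:[17,45] y:[24,69/2] z:[12,34] -> hit [24,34], descend [4, 10, 16, 20]
    N4 x:[20,21] y:[24,26] z:[12,13] -> miss, prune
    N10 x:[44,45] y:[65/2,69/2] z:[28,30] -> miss, prune
    N16 x:[30,36] y:[59/2,63/2] z:[28,34] -> hit [30,63/2] leaf, test {P5@t=30}
    N20 x:[17,20] y:[59/2,31] z:[23,26] -> miss, prune

Visited [0, 5, 17, 19, 8, 11, 14, 15, 22, 4, 10, 16, 20]. Tests: 13 box, 1 leaf. Nearest: P5.

== RESULT ==
13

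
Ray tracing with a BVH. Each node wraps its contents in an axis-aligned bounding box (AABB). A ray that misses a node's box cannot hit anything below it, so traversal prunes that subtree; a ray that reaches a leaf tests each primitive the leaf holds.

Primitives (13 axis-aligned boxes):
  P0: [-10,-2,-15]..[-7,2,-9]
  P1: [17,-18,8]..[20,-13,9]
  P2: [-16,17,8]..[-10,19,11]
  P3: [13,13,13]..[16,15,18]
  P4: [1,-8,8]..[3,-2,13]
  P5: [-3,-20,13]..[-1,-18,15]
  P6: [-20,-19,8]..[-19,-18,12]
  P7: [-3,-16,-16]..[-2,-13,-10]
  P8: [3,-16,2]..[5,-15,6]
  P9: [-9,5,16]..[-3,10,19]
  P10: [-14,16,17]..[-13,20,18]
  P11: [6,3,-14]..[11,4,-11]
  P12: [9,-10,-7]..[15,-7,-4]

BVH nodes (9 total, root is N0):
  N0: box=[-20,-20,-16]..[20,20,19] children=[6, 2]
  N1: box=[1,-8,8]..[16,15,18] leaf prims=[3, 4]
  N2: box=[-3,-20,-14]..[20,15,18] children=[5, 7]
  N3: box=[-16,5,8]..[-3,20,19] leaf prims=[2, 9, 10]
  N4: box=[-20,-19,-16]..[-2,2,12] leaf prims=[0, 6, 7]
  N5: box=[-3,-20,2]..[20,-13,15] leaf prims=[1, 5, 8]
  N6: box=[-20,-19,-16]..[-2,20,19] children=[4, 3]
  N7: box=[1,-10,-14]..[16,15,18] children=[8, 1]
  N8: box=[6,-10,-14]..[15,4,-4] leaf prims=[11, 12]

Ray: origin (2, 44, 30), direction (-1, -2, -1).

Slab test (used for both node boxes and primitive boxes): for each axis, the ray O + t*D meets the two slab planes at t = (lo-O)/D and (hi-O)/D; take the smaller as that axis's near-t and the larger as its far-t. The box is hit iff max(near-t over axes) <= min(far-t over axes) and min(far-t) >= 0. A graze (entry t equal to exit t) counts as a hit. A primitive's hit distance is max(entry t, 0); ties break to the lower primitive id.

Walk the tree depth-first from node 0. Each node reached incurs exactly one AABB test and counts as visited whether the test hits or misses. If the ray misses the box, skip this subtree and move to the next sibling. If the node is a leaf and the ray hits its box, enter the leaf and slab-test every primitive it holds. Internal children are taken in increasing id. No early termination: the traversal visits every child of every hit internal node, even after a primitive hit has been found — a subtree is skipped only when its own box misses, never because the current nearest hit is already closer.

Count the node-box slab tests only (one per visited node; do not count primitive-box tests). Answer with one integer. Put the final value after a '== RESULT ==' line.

Traverse from the root:
N0 x:[-18,22] y:[12,32] z:[11,46] -> hit [12,22], descend [2, 6]
  N2 x:[-18,5] y:[29/2,32] z:[12,44] -> miss, prune
  N6 x:[4,22] y:[12,63/2] z:[11,46] -> hit [12,22], descend [3, 4]
    N3 x:[5,18] y:[12,39/2] z:[11,22] -> hit [12,18] leaf, test {P2(miss), P9(miss), P10(miss)}
    N4 x:[4,22] y:[21,63/2] z:[18,46] -> hit [21,22] leaf, test {P0(miss), P6(miss), P7(miss)}

Summary -> nodes [0, 2, 6, 3, 4]; box-tests=5; leaf-entries=2; first=miss

== RESULT ==
5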